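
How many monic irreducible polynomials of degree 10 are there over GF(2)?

By the necklace-counting formula, N_2(10) = (1/10) Σ_{d|10} μ(10/d)·2^d.
Divisors of 10: 1, 2, 5, 10; μ(10/d) for each: 1, -1, -1, 1.
Σ = 2^1 − 2^2 − 2^5 + 2^10 = 990.
N = 990/10 = 99.

99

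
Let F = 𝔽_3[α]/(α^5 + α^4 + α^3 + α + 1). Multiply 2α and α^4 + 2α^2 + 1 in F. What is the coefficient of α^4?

Multiply in 𝔽_3[α]: (2α)·(α^4 + 2α^2 + 1) = 2α^5 + α^3 + 2α.
Reduce using α^5 ≡ 2α^4 + 2α^3 + 2α + 2 (mod α^5 + α^4 + α^3 + α + 1).
Reduced: α^4 + 2α^3 + 1.

1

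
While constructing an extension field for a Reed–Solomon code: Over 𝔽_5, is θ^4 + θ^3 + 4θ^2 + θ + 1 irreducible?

Yes

Write h(θ) = θ^4 + θ^3 + 4θ^2 + θ + 1.
Check for roots in 𝔽_5: h(0) = 1; h(1) = 3; h(2) = 3; h(3) = 3; h(4) = 4.
No roots, so no linear factors.
Degree-2 irreducible divisors: test the 10 monic irreducibles of degree 2 over GF(5).
None of them divide h (all give nonzero remainder).
No irreducible factor of degree ≤ 2 exists, so h is irreducible over GF(5).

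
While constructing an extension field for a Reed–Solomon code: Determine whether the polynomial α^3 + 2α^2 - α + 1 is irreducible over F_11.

Write h(α) = α^3 + 2α^2 - α + 1.
Check each element of F_11 for a root: h(0)=1, h(1)=3, h(2)=4, h(3)=10, h(4)=5, h(5)=6, h(6)=8, h(7)=6, h(8)=6, h(9)=3, h(10)=3.
No roots. A degree-3 polynomial over a field with no linear factor is irreducible.

Yes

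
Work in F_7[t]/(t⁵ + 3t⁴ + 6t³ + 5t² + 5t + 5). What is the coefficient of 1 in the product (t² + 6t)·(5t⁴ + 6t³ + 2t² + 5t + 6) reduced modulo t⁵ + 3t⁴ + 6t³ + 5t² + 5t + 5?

0

Multiply in F_7[t]: (t² + 6t)·(5t⁴ + 6t³ + 2t² + 5t + 6) = 5t⁶ + t⁵ + 3t⁴ + 3t³ + t² + t.
Reduce using t⁵ ≡ 4t⁴ + t³ + 2t² + 2t + 2 (mod t⁵ + 3t⁴ + 6t³ + 5t² + 5t + 5).
Reduced: t⁴ + 6t³ + 4t² + 4t.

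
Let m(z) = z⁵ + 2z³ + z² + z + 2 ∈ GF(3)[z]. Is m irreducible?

Yes

Check for roots in GF(3): m(0) = 2; m(1) = 1; m(2) = 2.
No roots, so no linear factors.
Monic irreducibles of degree 2 over GF(3): z² + 1, z² + z + 2, z² + 2z + 2.
None of them divide m (all give nonzero remainder).
No irreducible factor of degree ≤ 2 exists, so m is irreducible over GF(3).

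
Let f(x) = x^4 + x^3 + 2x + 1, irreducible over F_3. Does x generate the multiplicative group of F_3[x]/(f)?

No

|GF(3^4)^×| = 3^4 − 1 = 80. Prime factorization: 80 = 2^4·5.
f is primitive ⇔ x has order 80 in GF(3)[x]/(f), i.e. x^(80/q) ≠ 1 for each prime q | 80.
x^(40) mod f = 1
x^(16) mod f = 2x^2 + x + 1.
Since x^(40) = 1, the order of x divides 40 < 80; not primitive.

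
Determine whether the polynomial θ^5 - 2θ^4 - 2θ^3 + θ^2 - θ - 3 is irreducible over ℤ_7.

Yes

Write g(θ) = θ^5 - 2θ^4 - 2θ^3 + θ^2 - θ - 3.
Check for roots in ℤ_7: g(0) = 4; g(1) = 1; g(2) = 4; g(3) = 2; g(4) = 1; g(5) = 4; g(6) = 5.
No roots, so no linear factors.
Degree-2 irreducible divisors: test the 21 monic irreducibles of degree 2 over GF(7).
None of them divide g (all give nonzero remainder).
No irreducible factor of degree ≤ 2 exists, so g is irreducible over GF(7).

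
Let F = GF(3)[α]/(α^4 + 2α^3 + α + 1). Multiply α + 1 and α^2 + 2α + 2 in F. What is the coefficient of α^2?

Multiply in GF(3)[α]: (α + 1)·(α^2 + 2α + 2) = α^3 + α + 2.
Reduced: α^3 + α + 2.

0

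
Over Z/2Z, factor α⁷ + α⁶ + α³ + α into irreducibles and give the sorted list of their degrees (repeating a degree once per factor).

Write f(α) = α⁷ + α⁶ + α³ + α.
Roots in Z/2Z: f(0) = 0 → root; f(1) = 0 → root.
Linear factors from roots: (α), (α + 1).
Complete factorization: f(α) = (α)·(α + 1)·(α² + α + 1)·(α³ + α² + 1).
Factor degrees with multiplicity: 1 + 1 + 2 + 3 = 7.

1, 1, 2, 3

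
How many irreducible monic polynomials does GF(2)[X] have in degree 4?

The number of monic irreducibles of degree 4 over GF(2) is (1/4)·Σ_{d∣4} μ(4/d) 2^d.
Divisors of 4: 1, 2, 4; μ(4/d) for each: 0, -1, 1.
Σ = − 2^2 + 2^4 = 12.
N = 12/4 = 3.

3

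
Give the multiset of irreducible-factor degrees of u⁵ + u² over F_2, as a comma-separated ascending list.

Write f(u) = u⁵ + u².
Roots in F_2: f(0) = 0 → root; f(1) = 0 → root.
Linear factors from roots: (u), (u + 1).
Complete factorization: f(u) = (u + 1)·(u)^2·(u² + u + 1).
Factor degrees with multiplicity: 1 + 1 + 1 + 2 = 5.

1, 1, 1, 2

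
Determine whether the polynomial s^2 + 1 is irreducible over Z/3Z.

Yes

Write m(s) = s^2 + 1.
Check for roots in Z/3Z: m(0) = 1; m(1) = 2; m(2) = 2.
No roots. A degree-2 polynomial over a field with no linear factor is irreducible.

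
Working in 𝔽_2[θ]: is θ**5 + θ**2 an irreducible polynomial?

Write g(θ) = θ**5 + θ**2.
Check for roots in 𝔽_2: g(0) = 0 → root; g(1) = 0 → root.
g(0) = 0, so (θ) divides g(θ); g is reducible.

No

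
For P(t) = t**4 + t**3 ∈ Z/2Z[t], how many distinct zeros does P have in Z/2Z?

Evaluate at each of the 2 elements of Z/2Z:
P(0) = 0 → root; P(1) = 0 → root.
Roots: {0, 1}.

2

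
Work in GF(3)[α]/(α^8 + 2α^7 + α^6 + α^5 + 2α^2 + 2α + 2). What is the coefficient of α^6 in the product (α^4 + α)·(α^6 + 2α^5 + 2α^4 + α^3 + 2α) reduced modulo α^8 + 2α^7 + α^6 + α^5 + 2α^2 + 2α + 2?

1

Multiply in GF(3)[α]: (α^4 + α)·(α^6 + 2α^5 + 2α^4 + α^3 + 2α) = α^10 + 2α^9 + 2α^8 + 2α^7 + 2α^6 + α^5 + α^4 + 2α^2.
Reduce using α^8 ≡ α^7 + 2α^6 + 2α^5 + α^2 + α + 1 (mod α^8 + 2α^7 + α^6 + α^5 + 2α^2 + 2α + 2).
Reduced: 2α^7 + α^6 + 2α^4 + α^3 + α^2 + α + 1.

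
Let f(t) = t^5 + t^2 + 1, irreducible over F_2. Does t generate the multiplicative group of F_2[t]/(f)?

|GF(2^5)^×| = 2^5 − 1 = 31. Prime factorization: 31 = 31.
f is primitive ⇔ t has order 31 in GF(2)[t]/(f), i.e. t^(31/q) ≠ 1 for each prime q | 31.
t^(1) mod f = t.
None equal 1, so t has full order 31; f is primitive.

Yes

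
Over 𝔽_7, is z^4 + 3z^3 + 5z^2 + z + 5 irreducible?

No

Write f(z) = z^4 + 3z^3 + 5z^2 + z + 5.
Check for roots in 𝔽_7: f(0) = 5; f(1) = 1; f(2) = 4; f(3) = 5; f(4) = 5; f(5) = 1; f(6) = 0 → root.
f(6) = 0, so (z − 6) divides f(z); f is reducible.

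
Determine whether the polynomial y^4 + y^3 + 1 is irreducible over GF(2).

Write g(y) = y^4 + y^3 + 1.
Check for roots in GF(2): g(0) = 1; g(1) = 1.
No roots, so no linear factors.
Monic irreducibles of degree 2 over GF(2): y^2 + y + 1.
None of them divide g (all give nonzero remainder).
No irreducible factor of degree ≤ 2 exists, so g is irreducible over GF(2).

Yes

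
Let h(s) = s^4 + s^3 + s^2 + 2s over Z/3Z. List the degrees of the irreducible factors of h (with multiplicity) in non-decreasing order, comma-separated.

Roots in Z/3Z: h(0) = 0 → root; h(1) = 2; h(2) = 2.
Linear factors from roots: (s).
Complete factorization: h(s) = (s)·(s^3 + s^2 + s + 2).
Factor degrees with multiplicity: 1 + 3 = 4.

1, 3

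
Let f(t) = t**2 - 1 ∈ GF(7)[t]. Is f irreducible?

Check for roots in GF(7): f(0) = 6; f(1) = 0 → root; f(2) = 3; f(3) = 1; f(4) = 1; f(5) = 3; f(6) = 0 → root.
f(1) = 0, so (t − 1) divides f(t); f is reducible.

No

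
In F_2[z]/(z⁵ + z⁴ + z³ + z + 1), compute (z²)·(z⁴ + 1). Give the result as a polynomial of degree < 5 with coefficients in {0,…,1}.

z^3 + 1

Multiply in F_2[z]: (z²)·(z⁴ + 1) = z⁶ + z².
Reduce using z⁵ ≡ z⁴ + z³ + z + 1 (mod z⁵ + z⁴ + z³ + z + 1).
Reduced: z³ + 1.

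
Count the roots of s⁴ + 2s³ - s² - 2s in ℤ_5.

4

Write f(s) = s⁴ + 2s³ - s² - 2s.
Evaluate at each of the 5 elements of ℤ_5:
f(0) = 0 → root; f(1) = 0 → root; f(2) = 4; f(3) = 0 → root; f(4) = 0 → root.
Roots: {0, 1, 3, 4}.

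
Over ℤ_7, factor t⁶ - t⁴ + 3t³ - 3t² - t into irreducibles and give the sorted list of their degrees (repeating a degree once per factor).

1, 1, 2, 2

Write g(t) = t⁶ - t⁴ + 3t³ - 3t² - t.
Linear factors from roots: (t), (t + 2).
Complete factorization: g(t) = (t)·(t + 2)·(t² + 2t + 3)·(t² + 3t + 1).
Factor degrees with multiplicity: 1 + 1 + 2 + 2 = 6.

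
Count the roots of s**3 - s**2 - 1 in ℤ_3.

1

Write P(s) = s**3 - s**2 - 1.
Evaluate at each of the 3 elements of ℤ_3:
P(0) = 2; P(1) = 2; P(2) = 0 → root.
Roots: {2}.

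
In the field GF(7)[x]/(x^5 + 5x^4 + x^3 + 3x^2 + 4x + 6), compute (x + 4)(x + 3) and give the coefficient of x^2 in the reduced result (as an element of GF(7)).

1

Multiply in GF(7)[x]: (x + 4)·(x + 3) = x^2 + 5.
Reduced: x^2 + 5.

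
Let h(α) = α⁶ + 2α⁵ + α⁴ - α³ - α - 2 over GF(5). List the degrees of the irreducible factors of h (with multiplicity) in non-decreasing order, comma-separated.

Roots in GF(5): h(0) = 3; h(1) = 0 → root; h(2) = 2; h(3) = 4; h(4) = 0 → root.
Linear factors from roots: (α - 1), (α + 1).
Complete factorization: h(α) = (α + 1)·(α - 1)·(α² - 2)·(α² + 2α - 1).
Factor degrees with multiplicity: 1 + 1 + 2 + 2 = 6.

1, 1, 2, 2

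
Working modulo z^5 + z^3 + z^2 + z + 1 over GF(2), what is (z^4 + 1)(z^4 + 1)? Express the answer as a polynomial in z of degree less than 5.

z^3

Multiply in GF(2)[z]: (z^4 + 1)·(z^4 + 1) = z^8 + 1.
Reduce using z^5 ≡ z^3 + z^2 + z + 1 (mod z^5 + z^3 + z^2 + z + 1).
Reduced: z^3.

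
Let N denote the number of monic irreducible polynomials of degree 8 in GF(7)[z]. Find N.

720300

By the necklace-counting formula, N_7(8) = (1/8) Σ_{d|8} μ(8/d)·7^d.
Divisors of 8: 1, 2, 4, 8; μ(8/d) for each: 0, 0, -1, 1.
Σ = − 7^4 + 7^8 = 5762400.
N = 5762400/8 = 720300.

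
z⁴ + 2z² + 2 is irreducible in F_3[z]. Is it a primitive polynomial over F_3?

No

Write f(z) = z⁴ + 2z² + 2.
|GF(3^4)^×| = 3^4 − 1 = 80. Prime factorization: 80 = 2^4·5.
f is primitive ⇔ z has order 80 in GF(3)[z]/(f), i.e. z^(80/q) ≠ 1 for each prime q | 80.
z^(40) mod f = 2.
z^(16) mod f = 1
Since z^(16) = 1, the order of z divides 16 < 80; not primitive.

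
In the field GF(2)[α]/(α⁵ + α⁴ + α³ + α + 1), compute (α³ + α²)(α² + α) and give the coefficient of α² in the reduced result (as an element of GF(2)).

0

Multiply in GF(2)[α]: (α³ + α²)·(α² + α) = α⁵ + α³.
Reduce using α⁵ ≡ α⁴ + α³ + α + 1 (mod α⁵ + α⁴ + α³ + α + 1).
Reduced: α⁴ + α + 1.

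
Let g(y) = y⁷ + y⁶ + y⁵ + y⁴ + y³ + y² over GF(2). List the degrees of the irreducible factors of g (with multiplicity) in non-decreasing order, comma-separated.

1, 1, 1, 2, 2

Roots in GF(2): g(0) = 0 → root; g(1) = 0 → root.
Linear factors from roots: (y), (y + 1).
Complete factorization: g(y) = (y + 1)·(y)^2·(y² + y + 1)^2.
Factor degrees with multiplicity: 1 + 1 + 1 + 2 + 2 = 7.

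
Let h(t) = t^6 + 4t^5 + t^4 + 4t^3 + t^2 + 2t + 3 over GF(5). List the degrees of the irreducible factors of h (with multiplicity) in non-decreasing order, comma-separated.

6

Roots in GF(5): h(0) = 3; h(1) = 1; h(2) = 1; h(3) = 3; h(4) = 1.
Complete factorization: h(t) = (t^6 + 4t^5 + t^4 + 4t^3 + t^2 + 2t + 3).
Factor degrees with multiplicity: 6 = 6.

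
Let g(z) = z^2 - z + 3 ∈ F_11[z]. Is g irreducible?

No

Check each element of F_11 for a root: g(0)=3, g(1)=3, g(2)=5, g(3)=9, g(4)=4, g(5)=1, g(6)=0, g(7)=1, g(8)=4, g(9)=9, g(10)=5.
g(6) = 0, so (z − 6) divides g(z); g is reducible.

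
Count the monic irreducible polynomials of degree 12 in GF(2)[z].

By the necklace-counting formula, N_2(12) = (1/12) Σ_{d|12} μ(12/d)·2^d.
Divisors of 12: 1, 2, 3, 4, 6, 12; μ(12/d) for each: 0, 1, 0, -1, -1, 1.
Σ = 2^2 − 2^4 − 2^6 + 2^12 = 4020.
N = 4020/12 = 335.

335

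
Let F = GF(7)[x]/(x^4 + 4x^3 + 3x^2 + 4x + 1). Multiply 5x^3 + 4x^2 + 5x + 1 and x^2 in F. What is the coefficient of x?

Multiply in GF(7)[x]: (5x^3 + 4x^2 + 5x + 1)·(x^2) = 5x^5 + 4x^4 + 5x^3 + x^2.
Reduce using x^4 ≡ 3x^3 + 4x^2 + 3x + 6 (mod x^4 + 4x^3 + 3x^2 + 4x + 1).
Reduced: 5x^3 + x^2 + 3x + 2.

3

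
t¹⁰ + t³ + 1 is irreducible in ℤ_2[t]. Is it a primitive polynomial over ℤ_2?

Yes

Write f(t) = t¹⁰ + t³ + 1.
|GF(2^10)^×| = 2^10 − 1 = 1023. Prime factorization: 1023 = 3·11·31.
f is primitive ⇔ t has order 1023 in GF(2)[t]/(f), i.e. t^(1023/q) ≠ 1 for each prime q | 1023.
t^(341) mod f = t⁷ + t⁶ + t⁵ + t³ + t² + 1.
t^(93) mod f = t⁹ + t⁷ + t⁶ + t³ + 1.
t^(33) mod f = t⁹ + t⁶ + t⁵ + t³ + t².
None equal 1, so t has full order 1023; f is primitive.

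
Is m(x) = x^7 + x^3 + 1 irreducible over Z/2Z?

Check for roots in Z/2Z: m(0) = 1; m(1) = 1.
No roots, so no linear factors.
Monic irreducibles of degree 2 over GF(2): x^2 + x + 1.
None of them divide m (all give nonzero remainder).
Monic irreducibles of degree 3 over GF(2): x^3 + x + 1, x^3 + x^2 + 1.
None of them divide m (all give nonzero remainder).
No irreducible factor of degree ≤ 3 exists, so m is irreducible over GF(2).

Yes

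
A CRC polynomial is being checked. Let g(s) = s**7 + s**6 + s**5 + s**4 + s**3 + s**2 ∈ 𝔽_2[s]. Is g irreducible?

Check for roots in 𝔽_2: g(0) = 0 → root; g(1) = 0 → root.
g(0) = 0, so (s) divides g(s); g is reducible.

No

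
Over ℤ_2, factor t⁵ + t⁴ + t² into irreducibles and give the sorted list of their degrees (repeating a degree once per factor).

Write h(t) = t⁵ + t⁴ + t².
Roots in ℤ_2: h(0) = 0 → root; h(1) = 1.
Linear factors from roots: (t).
Complete factorization: h(t) = (t)^2·(t³ + t² + 1).
Factor degrees with multiplicity: 1 + 1 + 3 = 5.

1, 1, 3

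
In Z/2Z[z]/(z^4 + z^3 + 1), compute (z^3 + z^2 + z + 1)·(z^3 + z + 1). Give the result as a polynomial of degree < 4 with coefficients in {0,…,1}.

Multiply in Z/2Z[z]: (z^3 + z^2 + z + 1)·(z^3 + z + 1) = z^6 + z^5 + z^3 + 1.
Reduce using z^4 ≡ z^3 + 1 (mod z^4 + z^3 + 1).
Reduced: z^3 + z^2 + 1.

z^3 + z^2 + 1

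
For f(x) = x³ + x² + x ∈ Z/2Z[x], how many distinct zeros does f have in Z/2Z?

Evaluate at each of the 2 elements of Z/2Z:
f(0) = 0 → root; f(1) = 1.
Roots: {0}.

1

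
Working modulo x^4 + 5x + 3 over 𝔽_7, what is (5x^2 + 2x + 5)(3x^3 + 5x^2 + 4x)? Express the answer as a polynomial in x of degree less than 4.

3x^3 + 2x + 5

Multiply in 𝔽_7[x]: (5x^2 + 2x + 5)·(3x^3 + 5x^2 + 4x) = x^5 + 3x^4 + 3x^3 + 5x^2 + 6x.
Reduce using x^4 ≡ 2x + 4 (mod x^4 + 5x + 3).
Reduced: 3x^3 + 2x + 5.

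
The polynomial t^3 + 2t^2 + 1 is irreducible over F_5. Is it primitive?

No

Write f(t) = t^3 + 2t^2 + 1.
|GF(5^3)^×| = 5^3 − 1 = 124. Prime factorization: 124 = 2^2·31.
f is primitive ⇔ t has order 124 in GF(5)[t]/(f), i.e. t^(124/q) ≠ 1 for each prime q | 124.
t^(62) mod f = 1
t^(4) mod f = 4t^2 + 4t + 2.
Since t^(62) = 1, the order of t divides 62 < 124; not primitive.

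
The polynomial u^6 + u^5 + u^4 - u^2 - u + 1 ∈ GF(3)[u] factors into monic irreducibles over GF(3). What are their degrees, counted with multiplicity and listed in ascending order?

Write h(u) = u^6 + u^5 + u^4 - u^2 - u + 1.
Roots in GF(3): h(0) = 1; h(1) = 2; h(2) = 2.
Complete factorization: h(u) = (u^6 + u^5 + u^4 - u^2 - u + 1).
Factor degrees with multiplicity: 6 = 6.

6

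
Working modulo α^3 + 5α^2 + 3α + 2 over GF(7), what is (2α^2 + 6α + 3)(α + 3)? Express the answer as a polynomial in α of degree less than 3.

2α^2 + α + 5

Multiply in GF(7)[α]: (2α^2 + 6α + 3)·(α + 3) = 2α^3 + 5α^2 + 2.
Reduce using α^3 ≡ 2α^2 + 4α + 5 (mod α^3 + 5α^2 + 3α + 2).
Reduced: 2α^2 + α + 5.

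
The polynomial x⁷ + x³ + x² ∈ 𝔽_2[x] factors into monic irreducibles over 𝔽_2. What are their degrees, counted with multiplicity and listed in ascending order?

Write f(x) = x⁷ + x³ + x².
Roots in 𝔽_2: f(0) = 0 → root; f(1) = 1.
Linear factors from roots: (x).
Complete factorization: f(x) = (x)^2·(x² + x + 1)·(x³ + x² + 1).
Factor degrees with multiplicity: 1 + 1 + 2 + 3 = 7.

1, 1, 2, 3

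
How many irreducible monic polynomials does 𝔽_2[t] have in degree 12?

x^(2^12) − x is the product of all monic irreducibles of degree dividing 12; Möbius inversion gives N = (1/12) Σ μ(12/d)·2^d.
Divisors of 12: 1, 2, 3, 4, 6, 12; μ(12/d) for each: 0, 1, 0, -1, -1, 1.
Σ = 2^2 − 2^4 − 2^6 + 2^12 = 4020.
N = 4020/12 = 335.

335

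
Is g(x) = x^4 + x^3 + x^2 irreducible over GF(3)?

No

Check for roots in GF(3): g(0) = 0 → root; g(1) = 0 → root; g(2) = 1.
g(0) = 0, so (x) divides g(x); g is reducible.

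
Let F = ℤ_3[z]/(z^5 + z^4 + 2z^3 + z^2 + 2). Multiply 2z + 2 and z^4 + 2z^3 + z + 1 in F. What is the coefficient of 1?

1

Multiply in ℤ_3[z]: (2z + 2)·(z^4 + 2z^3 + z + 1) = 2z^5 + z^3 + 2z^2 + z + 2.
Reduce using z^5 ≡ 2z^4 + z^3 + 2z^2 + 1 (mod z^5 + z^4 + 2z^3 + z^2 + 2).
Reduced: z^4 + z + 1.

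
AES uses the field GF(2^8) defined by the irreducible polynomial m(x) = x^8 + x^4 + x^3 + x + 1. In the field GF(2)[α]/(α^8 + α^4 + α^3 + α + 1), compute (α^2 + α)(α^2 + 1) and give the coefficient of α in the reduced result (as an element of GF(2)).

Multiply in GF(2)[α]: (α^2 + α)·(α^2 + 1) = α^4 + α^3 + α^2 + α.
Reduced: α^4 + α^3 + α^2 + α.

1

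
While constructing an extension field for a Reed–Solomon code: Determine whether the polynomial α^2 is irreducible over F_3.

Write m(α) = α^2.
Check for roots in F_3: m(0) = 0 → root; m(1) = 1; m(2) = 1.
m(0) = 0, so (α) divides m(α); m is reducible.

No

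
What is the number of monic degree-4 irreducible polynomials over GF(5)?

x^(5^4) − x is the product of all monic irreducibles of degree dividing 4; Möbius inversion gives N = (1/4) Σ μ(4/d)·5^d.
Divisors of 4: 1, 2, 4; μ(4/d) for each: 0, -1, 1.
Σ = − 5^2 + 5^4 = 600.
N = 600/4 = 150.

150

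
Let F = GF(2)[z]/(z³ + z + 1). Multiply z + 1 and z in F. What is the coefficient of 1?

0

Multiply in GF(2)[z]: (z + 1)·(z) = z² + z.
Reduced: z² + z.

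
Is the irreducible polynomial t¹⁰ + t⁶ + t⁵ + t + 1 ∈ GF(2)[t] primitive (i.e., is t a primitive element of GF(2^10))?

Write f(t) = t¹⁰ + t⁶ + t⁵ + t + 1.
|GF(2^10)^×| = 2^10 − 1 = 1023. Prime factorization: 1023 = 3·11·31.
f is primitive ⇔ t has order 1023 in GF(2)[t]/(f), i.e. t^(1023/q) ≠ 1 for each prime q | 1023.
t^(341) mod f = 1
t^(93) mod f = t⁶ + t⁵ + t³ + t.
t^(33) mod f = t⁹ + t⁸ + t⁶ + t⁴ + t³ + 1.
Since t^(341) = 1, the order of t divides 341 < 1023; not primitive.

No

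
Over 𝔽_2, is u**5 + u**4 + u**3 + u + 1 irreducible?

Yes

Write m(u) = u**5 + u**4 + u**3 + u + 1.
Check for roots in 𝔽_2: m(0) = 1; m(1) = 1.
No roots, so no linear factors.
Monic irreducibles of degree 2 over GF(2): u**2 + u + 1.
None of them divide m (all give nonzero remainder).
No irreducible factor of degree ≤ 2 exists, so m is irreducible over GF(2).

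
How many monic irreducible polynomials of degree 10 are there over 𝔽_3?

By the necklace-counting formula, N_3(10) = (1/10) Σ_{d|10} μ(10/d)·3^d.
Divisors of 10: 1, 2, 5, 10; μ(10/d) for each: 1, -1, -1, 1.
Σ = 3^1 − 3^2 − 3^5 + 3^10 = 58800.
N = 58800/10 = 5880.

5880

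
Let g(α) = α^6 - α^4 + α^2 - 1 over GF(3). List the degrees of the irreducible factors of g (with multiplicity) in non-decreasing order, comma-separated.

1, 1, 2, 2

Roots in GF(3): g(0) = 2; g(1) = 0 → root; g(2) = 0 → root.
Linear factors from roots: (α - 1), (α + 1).
Complete factorization: g(α) = (α + 1)·(α - 1)·(α^2 + α - 1)·(α^2 - α - 1).
Factor degrees with multiplicity: 1 + 1 + 2 + 2 = 6.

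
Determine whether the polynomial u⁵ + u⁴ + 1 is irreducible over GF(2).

No

Write h(u) = u⁵ + u⁴ + 1.
Check for roots in GF(2): h(0) = 1; h(1) = 1.
No roots, so no linear factors.
Monic irreducibles of degree 2 over GF(2): u² + u + 1.
u² + u + 1 divides h: h(u) = (u² + u + 1)·(u³ + u + 1).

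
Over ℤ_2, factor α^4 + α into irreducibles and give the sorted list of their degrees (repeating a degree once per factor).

Write h(α) = α^4 + α.
Roots in ℤ_2: h(0) = 0 → root; h(1) = 0 → root.
Linear factors from roots: (α), (α + 1).
Complete factorization: h(α) = (α)·(α + 1)·(α^2 + α + 1).
Factor degrees with multiplicity: 1 + 1 + 2 = 4.

1, 1, 2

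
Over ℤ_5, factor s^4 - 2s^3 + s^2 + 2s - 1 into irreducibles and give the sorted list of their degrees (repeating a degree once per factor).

4

Write g(s) = s^4 - 2s^3 + s^2 + 2s - 1.
Roots in ℤ_5: g(0) = 4; g(1) = 1; g(2) = 2; g(3) = 1; g(4) = 1.
Complete factorization: g(s) = (s^4 - 2s^3 + s^2 + 2s - 1).
Factor degrees with multiplicity: 4 = 4.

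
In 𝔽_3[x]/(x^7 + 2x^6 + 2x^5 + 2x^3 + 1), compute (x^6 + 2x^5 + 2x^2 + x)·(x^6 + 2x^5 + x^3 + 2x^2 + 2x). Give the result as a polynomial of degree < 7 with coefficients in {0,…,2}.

Multiply in 𝔽_3[x]: (x^6 + 2x^5 + 2x^2 + x)·(x^6 + 2x^5 + x^3 + 2x^2 + 2x) = x^12 + x^11 + x^10 + x^9 + 2x^7 + 2x^5 + 2x^4 + 2x^2.
Reduce using x^7 ≡ x^6 + x^5 + x^3 + 2 (mod x^7 + 2x^6 + 2x^5 + 2x^3 + 1).
Reduced: x^5 + x^3 + x^2 + 1.

x^5 + x^3 + x^2 + 1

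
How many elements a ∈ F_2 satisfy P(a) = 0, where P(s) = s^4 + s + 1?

Evaluate at each of the 2 elements of F_2:
P(0) = 1; P(1) = 1.
No element is a root.

0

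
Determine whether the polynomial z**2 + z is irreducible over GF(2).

Write h(z) = z**2 + z.
Check for roots in GF(2): h(0) = 0 → root; h(1) = 0 → root.
h(0) = 0, so (z) divides h(z); h is reducible.

No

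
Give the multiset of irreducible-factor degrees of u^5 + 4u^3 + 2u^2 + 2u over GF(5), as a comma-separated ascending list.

1, 1, 1, 1, 1

Write g(u) = u^5 + 4u^3 + 2u^2 + 2u.
Roots in GF(5): g(0) = 0 → root; g(1) = 4; g(2) = 1; g(3) = 0 → root; g(4) = 0 → root.
Linear factors from roots: (u), (u + 2), (u + 1).
Complete factorization: g(u) = (u)·(u + 2)·(u + 1)^3.
Factor degrees with multiplicity: 1 + 1 + 1 + 1 + 1 = 5.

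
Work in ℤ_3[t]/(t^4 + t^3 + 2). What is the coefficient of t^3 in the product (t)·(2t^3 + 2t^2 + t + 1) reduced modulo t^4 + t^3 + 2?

Multiply in ℤ_3[t]: (t)·(2t^3 + 2t^2 + t + 1) = 2t^4 + 2t^3 + t^2 + t.
Reduce using t^4 ≡ 2t^3 + 1 (mod t^4 + t^3 + 2).
Reduced: t^2 + t + 2.

0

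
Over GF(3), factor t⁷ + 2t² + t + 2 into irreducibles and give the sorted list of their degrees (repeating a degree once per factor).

Write g(t) = t⁷ + 2t² + t + 2.
Roots in GF(3): g(0) = 2; g(1) = 0 → root; g(2) = 2.
Linear factors from roots: (t + 2).
Complete factorization: g(t) = (t + 2)^2·(t² + 1)·(t³ + 2t² + 2t + 2).
Factor degrees with multiplicity: 1 + 1 + 2 + 3 = 7.

1, 1, 2, 3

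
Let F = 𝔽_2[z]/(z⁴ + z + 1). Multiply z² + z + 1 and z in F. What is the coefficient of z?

Multiply in 𝔽_2[z]: (z² + z + 1)·(z) = z³ + z² + z.
Reduced: z³ + z² + z.

1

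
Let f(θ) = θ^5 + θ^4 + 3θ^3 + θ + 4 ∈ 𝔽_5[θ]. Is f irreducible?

Check for roots in 𝔽_5: f(0) = 4; f(1) = 0 → root; f(2) = 3; f(3) = 2; f(4) = 0 → root.
f(1) = 0, so (θ − 1) divides f(θ); f is reducible.

No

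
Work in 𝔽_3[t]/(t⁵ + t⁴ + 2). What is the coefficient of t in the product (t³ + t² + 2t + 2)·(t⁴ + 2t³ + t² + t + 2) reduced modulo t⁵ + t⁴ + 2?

Multiply in 𝔽_3[t]: (t³ + t² + 2t + 2)·(t⁴ + 2t³ + t² + t + 2) = t⁷ + 2t⁵ + 2t⁴ + 1.
Reduce using t⁵ ≡ 2t⁴ + 1 (mod t⁵ + t⁴ + 2).
Reduced: 2t⁴ + t² + 2t + 1.

2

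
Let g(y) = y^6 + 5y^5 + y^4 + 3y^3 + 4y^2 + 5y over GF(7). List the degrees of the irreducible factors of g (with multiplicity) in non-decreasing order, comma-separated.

1, 1, 1, 1, 2

Linear factors from roots: (y), (y + 2), (y + 1).
Complete factorization: g(y) = (y)·(y + 2)·(y + 1)^2·(y^2 + y + 6).
Factor degrees with multiplicity: 1 + 1 + 1 + 1 + 2 = 6.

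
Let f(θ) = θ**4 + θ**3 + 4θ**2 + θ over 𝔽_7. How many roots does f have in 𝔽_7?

4

Evaluate at each of the 7 elements of 𝔽_7:
f(0) = 0 → root; f(1) = 0 → root; f(2) = 0 → root; f(3) = 0 → root; f(4) = 3; f(5) = 1; f(6) = 3.
Roots: {0, 1, 2, 3}.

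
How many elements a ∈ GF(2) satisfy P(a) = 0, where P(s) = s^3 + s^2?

Evaluate at each of the 2 elements of GF(2):
P(0) = 0 → root; P(1) = 0 → root.
Roots: {0, 1}.

2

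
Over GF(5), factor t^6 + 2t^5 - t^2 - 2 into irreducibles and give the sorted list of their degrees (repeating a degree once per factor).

1, 2, 3

Write f(t) = t^6 + 2t^5 - t^2 - 2.
Roots in GF(5): f(0) = 3; f(1) = 0 → root; f(2) = 2; f(3) = 4; f(4) = 1.
Linear factors from roots: (t - 1).
Complete factorization: f(t) = (t - 1)·(t^2 + 2t - 2)·(t^3 + t^2 - 2t - 1).
Factor degrees with multiplicity: 1 + 2 + 3 = 6.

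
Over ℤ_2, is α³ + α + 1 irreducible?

Yes

Write h(α) = α³ + α + 1.
Check for roots in ℤ_2: h(0) = 1; h(1) = 1.
No roots. A degree-3 polynomial over a field with no linear factor is irreducible.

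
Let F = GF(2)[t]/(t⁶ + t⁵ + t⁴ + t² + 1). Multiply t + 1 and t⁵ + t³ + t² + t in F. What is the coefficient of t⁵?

Multiply in GF(2)[t]: (t + 1)·(t⁵ + t³ + t² + t) = t⁶ + t⁵ + t⁴ + t.
Reduce using t⁶ ≡ t⁵ + t⁴ + t² + 1 (mod t⁶ + t⁵ + t⁴ + t² + 1).
Reduced: t² + t + 1.

0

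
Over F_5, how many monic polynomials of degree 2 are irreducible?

10

Gauss's count: N_{5}(2) = (1/2) Σ_{d|2} μ(2/d)·5^d.
Divisors of 2: 1, 2; μ(2/d) for each: -1, 1.
Σ = − 5^1 + 5^2 = 20.
N = 20/2 = 10.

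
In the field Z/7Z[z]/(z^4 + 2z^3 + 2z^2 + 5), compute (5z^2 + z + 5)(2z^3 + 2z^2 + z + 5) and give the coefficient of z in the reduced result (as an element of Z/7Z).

2

Multiply in Z/7Z[z]: (5z^2 + z + 5)·(2z^3 + 2z^2 + z + 5) = 3z^5 + 5z^4 + 3z^3 + z^2 + 3z + 4.
Reduce using z^4 ≡ 5z^3 + 5z^2 + 2 (mod z^4 + 2z^3 + 2z^2 + 5).
Reduced: 6z^3 + 3z^2 + 2z + 2.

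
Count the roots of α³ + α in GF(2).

Write g(α) = α³ + α.
Evaluate at each of the 2 elements of GF(2):
g(0) = 0 → root; g(1) = 0 → root.
Roots: {0, 1}.

2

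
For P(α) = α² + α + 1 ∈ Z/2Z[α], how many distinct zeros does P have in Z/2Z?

Evaluate at each of the 2 elements of Z/2Z:
P(0) = 1; P(1) = 1.
No element is a root.

0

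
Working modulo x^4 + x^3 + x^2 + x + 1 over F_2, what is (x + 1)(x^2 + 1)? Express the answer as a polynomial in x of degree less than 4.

Multiply in F_2[x]: (x + 1)·(x^2 + 1) = x^3 + x^2 + x + 1.
Reduced: x^3 + x^2 + x + 1.

x^3 + x^2 + x + 1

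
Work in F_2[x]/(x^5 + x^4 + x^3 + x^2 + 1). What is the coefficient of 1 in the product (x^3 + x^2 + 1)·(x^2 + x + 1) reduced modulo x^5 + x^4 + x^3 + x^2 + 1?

Multiply in F_2[x]: (x^3 + x^2 + 1)·(x^2 + x + 1) = x^5 + x + 1.
Reduce using x^5 ≡ x^4 + x^3 + x^2 + 1 (mod x^5 + x^4 + x^3 + x^2 + 1).
Reduced: x^4 + x^3 + x^2 + x.

0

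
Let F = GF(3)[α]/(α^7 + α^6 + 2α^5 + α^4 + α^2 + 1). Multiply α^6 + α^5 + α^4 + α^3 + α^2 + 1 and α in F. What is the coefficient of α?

1

Multiply in GF(3)[α]: (α^6 + α^5 + α^4 + α^3 + α^2 + 1)·(α) = α^7 + α^6 + α^5 + α^4 + α^3 + α.
Reduce using α^7 ≡ 2α^6 + α^5 + 2α^4 + 2α^2 + 2 (mod α^7 + α^6 + 2α^5 + α^4 + α^2 + 1).
Reduced: 2α^5 + α^3 + 2α^2 + α + 2.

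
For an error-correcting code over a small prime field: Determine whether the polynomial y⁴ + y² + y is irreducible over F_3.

No

Write h(y) = y⁴ + y² + y.
Check for roots in F_3: h(0) = 0 → root; h(1) = 0 → root; h(2) = 1.
h(0) = 0, so (y) divides h(y); h is reducible.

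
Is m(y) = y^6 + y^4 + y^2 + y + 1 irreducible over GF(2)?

Yes

Check for roots in GF(2): m(0) = 1; m(1) = 1.
No roots, so no linear factors.
Monic irreducibles of degree 2 over GF(2): y^2 + y + 1.
None of them divide m (all give nonzero remainder).
Monic irreducibles of degree 3 over GF(2): y^3 + y + 1, y^3 + y^2 + 1.
None of them divide m (all give nonzero remainder).
No irreducible factor of degree ≤ 3 exists, so m is irreducible over GF(2).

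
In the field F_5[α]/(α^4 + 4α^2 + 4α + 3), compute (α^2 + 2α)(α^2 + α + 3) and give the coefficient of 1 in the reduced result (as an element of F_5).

Multiply in F_5[α]: (α^2 + 2α)·(α^2 + α + 3) = α^4 + 3α^3 + α.
Reduce using α^4 ≡ α^2 + α + 2 (mod α^4 + 4α^2 + 4α + 3).
Reduced: 3α^3 + α^2 + 2α + 2.

2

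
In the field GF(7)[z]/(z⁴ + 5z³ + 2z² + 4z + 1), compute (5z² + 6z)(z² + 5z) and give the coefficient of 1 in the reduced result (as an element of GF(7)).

Multiply in GF(7)[z]: (5z² + 6z)·(z² + 5z) = 5z⁴ + 3z³ + 2z².
Reduce using z⁴ ≡ 2z³ + 5z² + 3z + 6 (mod z⁴ + 5z³ + 2z² + 4z + 1).
Reduced: 6z³ + 6z² + z + 2.

2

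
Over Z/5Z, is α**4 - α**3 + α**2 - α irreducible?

No

Write m(α) = α**4 - α**3 + α**2 - α.
Check for roots in Z/5Z: m(0) = 0 → root; m(1) = 0 → root; m(2) = 0 → root; m(3) = 0 → root; m(4) = 4.
m(0) = 0, so (α) divides m(α); m is reducible.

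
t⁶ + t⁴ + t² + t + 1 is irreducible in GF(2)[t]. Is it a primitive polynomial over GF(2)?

Write f(t) = t⁶ + t⁴ + t² + t + 1.
|GF(2^6)^×| = 2^6 − 1 = 63. Prime factorization: 63 = 3^2·7.
f is primitive ⇔ t has order 63 in GF(2)[t]/(f), i.e. t^(63/q) ≠ 1 for each prime q | 63.
t^(21) mod f = 1
t^(9) mod f = t⁴ + t² + t.
Since t^(21) = 1, the order of t divides 21 < 63; not primitive.

No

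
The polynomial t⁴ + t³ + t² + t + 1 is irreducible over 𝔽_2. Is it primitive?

Write f(t) = t⁴ + t³ + t² + t + 1.
|GF(2^4)^×| = 2^4 − 1 = 15. Prime factorization: 15 = 3·5.
f is primitive ⇔ t has order 15 in GF(2)[t]/(f), i.e. t^(15/q) ≠ 1 for each prime q | 15.
t^(5) mod f = 1
t^(3) mod f = t³.
Since t^(5) = 1, the order of t divides 5 < 15; not primitive.

No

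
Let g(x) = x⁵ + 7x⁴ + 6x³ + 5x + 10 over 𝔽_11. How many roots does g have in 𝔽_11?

1

Evaluate at each of the 11 elements of 𝔽_11:
g(0) = 10; g(1) = 7; g(2) = 3; g(3) = 7; g(4) = 7; g(5) = 2; g(6) = 1; g(7) = 0 → root; g(8) = 3; g(9) = 10; g(10) = 5.
Roots: {7}.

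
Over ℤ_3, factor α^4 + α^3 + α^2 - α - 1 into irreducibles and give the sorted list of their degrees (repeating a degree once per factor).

Write g(α) = α^4 + α^3 + α^2 - α - 1.
Roots in ℤ_3: g(0) = 2; g(1) = 1; g(2) = 1.
Complete factorization: g(α) = (α^4 + α^3 + α^2 - α - 1).
Factor degrees with multiplicity: 4 = 4.

4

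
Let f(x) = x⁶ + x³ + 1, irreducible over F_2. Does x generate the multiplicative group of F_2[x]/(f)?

|GF(2^6)^×| = 2^6 − 1 = 63. Prime factorization: 63 = 3^2·7.
f is primitive ⇔ x has order 63 in GF(2)[x]/(f), i.e. x^(63/q) ≠ 1 for each prime q | 63.
x^(21) mod f = x³.
x^(9) mod f = 1
Since x^(9) = 1, the order of x divides 9 < 63; not primitive.

No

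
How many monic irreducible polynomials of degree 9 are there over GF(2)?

56

By the necklace-counting formula, N_2(9) = (1/9) Σ_{d|9} μ(9/d)·2^d.
Divisors of 9: 1, 3, 9; μ(9/d) for each: 0, -1, 1.
Σ = − 2^3 + 2^9 = 504.
N = 504/9 = 56.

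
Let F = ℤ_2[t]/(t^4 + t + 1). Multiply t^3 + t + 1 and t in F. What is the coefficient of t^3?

Multiply in ℤ_2[t]: (t^3 + t + 1)·(t) = t^4 + t^2 + t.
Reduce using t^4 ≡ t + 1 (mod t^4 + t + 1).
Reduced: t^2 + 1.

0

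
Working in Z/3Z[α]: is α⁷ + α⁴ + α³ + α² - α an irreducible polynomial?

Write f(α) = α⁷ + α⁴ + α³ + α² - α.
Check for roots in Z/3Z: f(0) = 0 → root; f(1) = 0 → root; f(2) = 1.
f(0) = 0, so (α) divides f(α); f is reducible.

No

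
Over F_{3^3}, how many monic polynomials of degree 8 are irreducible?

Gauss's count: N_{27}(8) = (1/8) Σ_{d|8} μ(8/d)·27^d.
Divisors of 8: 1, 2, 4, 8; μ(8/d) for each: 0, 0, -1, 1.
Σ = − 27^4 + 27^8 = 282429005040.
N = 282429005040/8 = 35303625630.

35303625630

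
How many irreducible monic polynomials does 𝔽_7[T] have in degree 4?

x^(7^4) − x is the product of all monic irreducibles of degree dividing 4; Möbius inversion gives N = (1/4) Σ μ(4/d)·7^d.
Divisors of 4: 1, 2, 4; μ(4/d) for each: 0, -1, 1.
Σ = − 7^2 + 7^4 = 2352.
N = 2352/4 = 588.

588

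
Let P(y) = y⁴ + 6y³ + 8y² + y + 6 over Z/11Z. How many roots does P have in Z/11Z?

1

Evaluate at each of the 11 elements of Z/11Z:
P(0) = 6; P(1) = 0 → root; P(2) = 5; P(3) = 5; P(4) = 8; P(5) = 2; P(6) = 10; P(7) = 2; P(8) = 5; P(9) = 4; P(10) = 8.
Roots: {1}.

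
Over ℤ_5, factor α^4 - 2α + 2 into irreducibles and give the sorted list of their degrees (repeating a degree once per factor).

Write f(α) = α^4 - 2α + 2.
Roots in ℤ_5: f(0) = 2; f(1) = 1; f(2) = 4; f(3) = 2; f(4) = 0 → root.
Linear factors from roots: (α + 1).
Complete factorization: f(α) = (α + 1)·(α^3 - α^2 + α + 2).
Factor degrees with multiplicity: 1 + 3 = 4.

1, 3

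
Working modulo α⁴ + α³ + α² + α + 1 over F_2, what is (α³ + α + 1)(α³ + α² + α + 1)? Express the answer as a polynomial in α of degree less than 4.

α^3 + α

Multiply in F_2[α]: (α³ + α + 1)·(α³ + α² + α + 1) = α⁶ + α⁵ + α³ + 1.
Reduce using α⁴ ≡ α³ + α² + α + 1 (mod α⁴ + α³ + α² + α + 1).
Reduced: α³ + α.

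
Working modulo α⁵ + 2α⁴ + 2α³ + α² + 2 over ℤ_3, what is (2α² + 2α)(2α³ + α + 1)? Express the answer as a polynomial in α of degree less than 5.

Multiply in ℤ_3[α]: (2α² + 2α)·(2α³ + α + 1) = α⁵ + α⁴ + 2α³ + α² + 2α.
Reduce using α⁵ ≡ α⁴ + α³ + 2α² + 1 (mod α⁵ + 2α⁴ + 2α³ + α² + 2).
Reduced: 2α⁴ + 2α + 1.

2α^4 + 2α + 1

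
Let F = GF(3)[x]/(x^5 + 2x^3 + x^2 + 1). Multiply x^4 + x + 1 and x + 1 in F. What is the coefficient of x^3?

Multiply in GF(3)[x]: (x^4 + x + 1)·(x + 1) = x^5 + x^4 + x^2 + 2x + 1.
Reduce using x^5 ≡ x^3 + 2x^2 + 2 (mod x^5 + 2x^3 + x^2 + 1).
Reduced: x^4 + x^3 + 2x.

1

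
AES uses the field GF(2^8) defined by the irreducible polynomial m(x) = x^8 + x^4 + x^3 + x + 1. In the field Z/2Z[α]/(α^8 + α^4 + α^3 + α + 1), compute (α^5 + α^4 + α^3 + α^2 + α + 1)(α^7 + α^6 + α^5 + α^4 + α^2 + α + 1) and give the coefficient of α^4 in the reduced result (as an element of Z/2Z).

0

Multiply in Z/2Z[α]: (α^5 + α^4 + α^3 + α^2 + α + 1)·(α^7 + α^6 + α^5 + α^4 + α^2 + α + 1) = α^12 + α^10 + α^7 + α^6 + α^5 + α^3 + α^2 + 1.
Reduce using α^8 ≡ α^4 + α^3 + α + 1 (mod α^8 + α^4 + α^3 + α + 1).
Reduced: α^5 + α^3 + α.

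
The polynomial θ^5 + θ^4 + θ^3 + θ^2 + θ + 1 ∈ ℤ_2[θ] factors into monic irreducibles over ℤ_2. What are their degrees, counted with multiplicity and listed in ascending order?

1, 2, 2

Write h(θ) = θ^5 + θ^4 + θ^3 + θ^2 + θ + 1.
Roots in ℤ_2: h(0) = 1; h(1) = 0 → root.
Linear factors from roots: (θ + 1).
Complete factorization: h(θ) = (θ + 1)·(θ^2 + θ + 1)^2.
Factor degrees with multiplicity: 1 + 2 + 2 = 5.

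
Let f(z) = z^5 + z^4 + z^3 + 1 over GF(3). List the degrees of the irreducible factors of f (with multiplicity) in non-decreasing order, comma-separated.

Roots in GF(3): f(0) = 1; f(1) = 1; f(2) = 0 → root.
Linear factors from roots: (z + 1).
Complete factorization: f(z) = (z + 1)·(z^4 + z^2 + 2z + 1).
Factor degrees with multiplicity: 1 + 4 = 5.

1, 4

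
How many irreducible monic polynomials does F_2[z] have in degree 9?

The number of monic irreducibles of degree 9 over GF(2) is (1/9)·Σ_{d∣9} μ(9/d) 2^d.
Divisors of 9: 1, 3, 9; μ(9/d) for each: 0, -1, 1.
Σ = − 2^3 + 2^9 = 504.
N = 504/9 = 56.

56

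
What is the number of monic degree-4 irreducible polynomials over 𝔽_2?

x^(2^4) − x is the product of all monic irreducibles of degree dividing 4; Möbius inversion gives N = (1/4) Σ μ(4/d)·2^d.
Divisors of 4: 1, 2, 4; μ(4/d) for each: 0, -1, 1.
Σ = − 2^2 + 2^4 = 12.
N = 12/4 = 3.

3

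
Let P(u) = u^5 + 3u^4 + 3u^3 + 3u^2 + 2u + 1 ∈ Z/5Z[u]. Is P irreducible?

Yes

Check for roots in Z/5Z: P(0) = 1; P(1) = 3; P(2) = 1; P(3) = 1; P(4) = 1.
No roots, so no linear factors.
Degree-2 irreducible divisors: test the 10 monic irreducibles of degree 2 over GF(5).
None of them divide P (all give nonzero remainder).
No irreducible factor of degree ≤ 2 exists, so P is irreducible over GF(5).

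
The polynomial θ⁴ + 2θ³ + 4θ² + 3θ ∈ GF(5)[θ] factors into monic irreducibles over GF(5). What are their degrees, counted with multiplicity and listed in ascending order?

1, 1, 1, 1

Write f(θ) = θ⁴ + 2θ³ + 4θ² + 3θ.
Roots in GF(5): f(0) = 0 → root; f(1) = 0 → root; f(2) = 4; f(3) = 0 → root; f(4) = 0 → root.
Linear factors from roots: (θ), (θ + 4), (θ + 2), (θ + 1).
Complete factorization: f(θ) = (θ)·(θ + 1)·(θ + 2)·(θ + 4).
Factor degrees with multiplicity: 1 + 1 + 1 + 1 = 4.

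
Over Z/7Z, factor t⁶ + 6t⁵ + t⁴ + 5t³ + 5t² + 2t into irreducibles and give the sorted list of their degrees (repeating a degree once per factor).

1, 1, 2, 2

Write h(t) = t⁶ + 6t⁵ + t⁴ + 5t³ + 5t² + 2t.
Linear factors from roots: (t), (t + 5).
Complete factorization: h(t) = (t)·(t + 5)·(t² + 2t + 2)·(t² + 6t + 3).
Factor degrees with multiplicity: 1 + 1 + 2 + 2 = 6.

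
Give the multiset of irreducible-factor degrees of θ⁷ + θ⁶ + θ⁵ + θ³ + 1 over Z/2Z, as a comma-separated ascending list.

2, 2, 3

Write g(θ) = θ⁷ + θ⁶ + θ⁵ + θ³ + 1.
Roots in Z/2Z: g(0) = 1; g(1) = 1.
Complete factorization: g(θ) = (θ² + θ + 1)^2·(θ³ + θ² + 1).
Factor degrees with multiplicity: 2 + 2 + 3 = 7.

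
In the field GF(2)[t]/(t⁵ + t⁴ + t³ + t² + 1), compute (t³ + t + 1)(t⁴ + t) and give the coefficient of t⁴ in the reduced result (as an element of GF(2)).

Multiply in GF(2)[t]: (t³ + t + 1)·(t⁴ + t) = t⁷ + t⁵ + t² + t.
Reduce using t⁵ ≡ t⁴ + t³ + t² + 1 (mod t⁵ + t⁴ + t³ + t² + 1).
Reduced: t⁴ + t² + 1.

1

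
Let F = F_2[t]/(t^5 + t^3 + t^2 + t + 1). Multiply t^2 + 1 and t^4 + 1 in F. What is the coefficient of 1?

1

Multiply in F_2[t]: (t^2 + 1)·(t^4 + 1) = t^6 + t^4 + t^2 + 1.
Reduce using t^5 ≡ t^3 + t^2 + t + 1 (mod t^5 + t^3 + t^2 + t + 1).
Reduced: t^3 + t + 1.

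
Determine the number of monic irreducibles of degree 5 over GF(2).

By the necklace-counting formula, N_2(5) = (1/5) Σ_{d|5} μ(5/d)·2^d.
Divisors of 5: 1, 5; μ(5/d) for each: -1, 1.
Σ = − 2^1 + 2^5 = 30.
N = 30/5 = 6.

6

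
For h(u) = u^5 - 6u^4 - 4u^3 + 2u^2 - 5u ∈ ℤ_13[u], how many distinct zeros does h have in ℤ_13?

3

Evaluate at each of the 13 elements of ℤ_13:
h(0) = 0 → root; h(1) = 1; h(2) = 6; h(3) = 3; h(4) = 11; h(5) = 5; h(6) = 10; h(7) = 0 → root; h(8) = 5; h(9) = 10; h(10) = 10; h(11) = 0 → root; h(12) = 4.
Roots: {0, 7, 11}.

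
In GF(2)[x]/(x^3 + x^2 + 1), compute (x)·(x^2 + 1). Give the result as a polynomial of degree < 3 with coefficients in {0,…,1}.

x^2 + x + 1

Multiply in GF(2)[x]: (x)·(x^2 + 1) = x^3 + x.
Reduce using x^3 ≡ x^2 + 1 (mod x^3 + x^2 + 1).
Reduced: x^2 + x + 1.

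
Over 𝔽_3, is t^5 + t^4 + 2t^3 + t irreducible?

No

Write m(t) = t^5 + t^4 + 2t^3 + t.
Check for roots in 𝔽_3: m(0) = 0 → root; m(1) = 2; m(2) = 0 → root.
m(0) = 0, so (t) divides m(t); m is reducible.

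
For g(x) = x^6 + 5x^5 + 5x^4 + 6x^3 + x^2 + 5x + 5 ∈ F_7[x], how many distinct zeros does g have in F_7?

Evaluate at each of the 7 elements of F_7:
g(0) = 5; g(1) = 0 → root; g(2) = 0 → root; g(3) = 6; g(4) = 1; g(5) = 5; g(6) = 3.
Roots: {1, 2}.

2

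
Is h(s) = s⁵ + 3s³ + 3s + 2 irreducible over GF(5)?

No

Check for roots in GF(5): h(0) = 2; h(1) = 4; h(2) = 4; h(3) = 0 → root; h(4) = 0 → root.
h(3) = 0, so (s − 3) divides h(s); h is reducible.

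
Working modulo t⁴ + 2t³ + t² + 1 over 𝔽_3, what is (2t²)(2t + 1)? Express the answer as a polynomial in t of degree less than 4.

t^3 + 2t^2

Multiply in 𝔽_3[t]: (2t²)·(2t + 1) = t³ + 2t².
Reduced: t³ + 2t².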